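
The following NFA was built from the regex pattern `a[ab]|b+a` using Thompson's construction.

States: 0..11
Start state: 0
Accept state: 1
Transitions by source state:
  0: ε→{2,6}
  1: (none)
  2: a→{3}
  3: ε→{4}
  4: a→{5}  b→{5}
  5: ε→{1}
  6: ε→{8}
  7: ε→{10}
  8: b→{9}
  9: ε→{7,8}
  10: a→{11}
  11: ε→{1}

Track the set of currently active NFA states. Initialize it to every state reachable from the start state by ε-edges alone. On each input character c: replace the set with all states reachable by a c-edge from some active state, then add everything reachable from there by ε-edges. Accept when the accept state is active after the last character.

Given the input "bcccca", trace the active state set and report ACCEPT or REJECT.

Answer: REJECT

Steps:
S₀ = ε-closure({0}) = {0,2,6,8}
'b' @ 1: {7,8,9,10}
'c' @ 2: {}  — no active states
rest 'ccca' ignored (set empty)
end set {} — state 1 not in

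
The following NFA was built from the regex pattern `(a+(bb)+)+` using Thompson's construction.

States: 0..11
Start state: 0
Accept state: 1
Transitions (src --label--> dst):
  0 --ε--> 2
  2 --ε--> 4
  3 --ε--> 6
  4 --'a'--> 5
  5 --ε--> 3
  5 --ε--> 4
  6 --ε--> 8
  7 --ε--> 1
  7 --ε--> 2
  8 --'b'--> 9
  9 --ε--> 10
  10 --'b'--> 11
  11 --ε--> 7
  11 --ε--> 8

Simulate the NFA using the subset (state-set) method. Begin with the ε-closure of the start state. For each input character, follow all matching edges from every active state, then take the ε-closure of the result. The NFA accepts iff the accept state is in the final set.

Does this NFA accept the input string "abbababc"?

start: ε-closure({0}) = {0,2,4}
'a' @ 1: {3,4,5,6,8}
'b' @ 2: {9,10}
'b' @ 3: {1,2,4,7,8,11}  [accepting]
'a' @ 4: {3,4,5,6,8}
'b' @ 5: {9,10}
'a' @ 6: {}  — no active states
rest 'bc' ignored (set empty)
final: {}; accept 1 not in set

Answer: REJECT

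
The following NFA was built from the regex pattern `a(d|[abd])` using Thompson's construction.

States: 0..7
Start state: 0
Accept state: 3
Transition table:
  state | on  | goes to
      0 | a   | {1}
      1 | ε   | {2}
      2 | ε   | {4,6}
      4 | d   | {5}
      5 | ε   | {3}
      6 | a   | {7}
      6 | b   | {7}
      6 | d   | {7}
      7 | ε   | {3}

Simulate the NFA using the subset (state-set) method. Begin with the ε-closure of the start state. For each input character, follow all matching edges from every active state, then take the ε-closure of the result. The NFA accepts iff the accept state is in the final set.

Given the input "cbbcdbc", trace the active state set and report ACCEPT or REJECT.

start: ε-closure({0}) = {0}
'c' @ 1: {}  — no active states
rest 'bbcdbc' ignored (set empty)
end set {} — state 3 not in

Answer: REJECT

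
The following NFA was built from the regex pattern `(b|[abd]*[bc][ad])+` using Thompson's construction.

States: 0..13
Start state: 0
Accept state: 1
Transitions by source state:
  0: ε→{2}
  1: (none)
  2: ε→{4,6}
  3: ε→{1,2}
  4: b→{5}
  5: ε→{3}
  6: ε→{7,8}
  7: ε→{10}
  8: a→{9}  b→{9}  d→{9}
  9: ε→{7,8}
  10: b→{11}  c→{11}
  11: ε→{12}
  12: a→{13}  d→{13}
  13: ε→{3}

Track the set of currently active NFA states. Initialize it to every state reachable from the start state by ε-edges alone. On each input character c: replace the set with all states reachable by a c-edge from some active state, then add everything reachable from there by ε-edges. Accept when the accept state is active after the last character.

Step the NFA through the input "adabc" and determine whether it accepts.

start: ε-closure({0}) = {0,2,4,6,7,8,10}
'a' @ 1: {7,8,9,10}
'd' @ 2: {7,8,9,10}
'a' @ 3: {7,8,9,10}
'b' @ 4: {7,8,9,10,11,12}
'c' @ 5: {11,12}
final: {11,12}; accept 1 not in set

Answer: REJECT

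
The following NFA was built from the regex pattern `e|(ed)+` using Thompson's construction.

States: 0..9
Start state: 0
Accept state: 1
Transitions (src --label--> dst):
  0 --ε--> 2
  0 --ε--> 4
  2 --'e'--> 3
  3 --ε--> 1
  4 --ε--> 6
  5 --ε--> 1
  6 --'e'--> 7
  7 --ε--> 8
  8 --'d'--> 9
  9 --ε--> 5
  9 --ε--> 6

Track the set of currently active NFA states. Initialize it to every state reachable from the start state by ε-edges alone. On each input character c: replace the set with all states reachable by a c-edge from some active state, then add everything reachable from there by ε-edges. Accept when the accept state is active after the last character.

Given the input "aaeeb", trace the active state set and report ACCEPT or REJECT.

initial (ε-close {0}): {0,2,4,6}
'a' @ 1: {}  — state set empty
rest 'aeeb' ignored (set empty)
final: {}; accept 1 not in set

Answer: REJECT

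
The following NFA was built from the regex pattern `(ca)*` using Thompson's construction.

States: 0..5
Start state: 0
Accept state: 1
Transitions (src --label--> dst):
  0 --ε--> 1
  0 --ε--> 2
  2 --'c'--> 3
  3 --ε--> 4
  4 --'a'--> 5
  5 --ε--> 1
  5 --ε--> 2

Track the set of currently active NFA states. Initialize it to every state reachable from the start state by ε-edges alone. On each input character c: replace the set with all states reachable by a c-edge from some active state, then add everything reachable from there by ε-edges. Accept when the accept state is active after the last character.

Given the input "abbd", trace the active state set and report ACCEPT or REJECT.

Answer: REJECT

Steps:
initial (ε-close {0}): {0,1,2}
'a' @ 1: {}  — dead — no transitions
rest 'bbd' ignored (set empty)
end set {} — state 1 not in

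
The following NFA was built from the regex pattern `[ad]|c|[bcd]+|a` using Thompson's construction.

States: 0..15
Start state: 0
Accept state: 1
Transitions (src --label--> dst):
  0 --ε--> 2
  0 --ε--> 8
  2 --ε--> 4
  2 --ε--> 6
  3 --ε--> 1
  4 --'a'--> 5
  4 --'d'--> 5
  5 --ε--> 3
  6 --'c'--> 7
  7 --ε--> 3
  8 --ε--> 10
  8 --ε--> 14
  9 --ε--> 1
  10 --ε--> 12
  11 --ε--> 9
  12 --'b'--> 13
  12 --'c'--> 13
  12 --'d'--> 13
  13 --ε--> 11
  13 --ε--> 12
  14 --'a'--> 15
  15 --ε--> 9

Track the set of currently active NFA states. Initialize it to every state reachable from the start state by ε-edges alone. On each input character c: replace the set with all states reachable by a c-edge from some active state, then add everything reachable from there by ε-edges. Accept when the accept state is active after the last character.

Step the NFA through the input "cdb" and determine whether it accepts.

Answer: ACCEPT

Steps:
start: ε-closure({0}) = {0,2,4,6,8,10,12,14}
'c' @ 1: {1,3,7,9,11,12,13}  [accepting]
'd' @ 2: {1,9,11,12,13}  [accepting]
'b' @ 3: {1,9,11,12,13}  [accepting]
end set {1,9,11,12,13} — state 1 in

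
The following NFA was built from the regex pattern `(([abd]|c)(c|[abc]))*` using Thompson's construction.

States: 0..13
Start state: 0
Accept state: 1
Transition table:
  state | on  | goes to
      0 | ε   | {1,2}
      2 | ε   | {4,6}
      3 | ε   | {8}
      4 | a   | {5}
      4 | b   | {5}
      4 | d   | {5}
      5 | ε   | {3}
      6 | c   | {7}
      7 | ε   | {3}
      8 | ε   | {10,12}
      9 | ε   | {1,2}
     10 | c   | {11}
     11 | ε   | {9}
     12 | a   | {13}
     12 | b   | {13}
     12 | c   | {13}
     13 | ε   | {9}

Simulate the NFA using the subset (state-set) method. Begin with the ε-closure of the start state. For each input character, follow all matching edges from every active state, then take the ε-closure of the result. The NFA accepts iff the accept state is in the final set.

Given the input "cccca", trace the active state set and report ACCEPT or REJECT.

Answer: REJECT

Derivation:
start: ε-closure({0}) = {0,1,2,4,6}
'c' @ 1: {3,7,8,10,12}
'c' @ 2: {1,2,4,6,9,11,13}  ✓accept
'c' @ 3: {3,7,8,10,12}
'c' @ 4: {1,2,4,6,9,11,13}  ✓accept
'a' @ 5: {3,5,8,10,12}
end set {3,5,8,10,12} — state 1 not in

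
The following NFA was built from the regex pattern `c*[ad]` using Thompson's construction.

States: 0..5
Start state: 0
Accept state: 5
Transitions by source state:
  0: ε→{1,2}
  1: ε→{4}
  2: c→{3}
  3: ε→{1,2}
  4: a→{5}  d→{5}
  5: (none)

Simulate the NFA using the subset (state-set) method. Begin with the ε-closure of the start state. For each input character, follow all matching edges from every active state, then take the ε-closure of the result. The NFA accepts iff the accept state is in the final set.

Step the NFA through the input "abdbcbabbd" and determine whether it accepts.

Answer: REJECT

Trace:
initial (ε-close {0}): {0,1,2,4}
'a' @ 1: {5}  (accept∈set)
'b' @ 2: {}  — dead — no transitions
rest 'dbcbabbd' ignored (set empty)
final: {}; accept 5 not in set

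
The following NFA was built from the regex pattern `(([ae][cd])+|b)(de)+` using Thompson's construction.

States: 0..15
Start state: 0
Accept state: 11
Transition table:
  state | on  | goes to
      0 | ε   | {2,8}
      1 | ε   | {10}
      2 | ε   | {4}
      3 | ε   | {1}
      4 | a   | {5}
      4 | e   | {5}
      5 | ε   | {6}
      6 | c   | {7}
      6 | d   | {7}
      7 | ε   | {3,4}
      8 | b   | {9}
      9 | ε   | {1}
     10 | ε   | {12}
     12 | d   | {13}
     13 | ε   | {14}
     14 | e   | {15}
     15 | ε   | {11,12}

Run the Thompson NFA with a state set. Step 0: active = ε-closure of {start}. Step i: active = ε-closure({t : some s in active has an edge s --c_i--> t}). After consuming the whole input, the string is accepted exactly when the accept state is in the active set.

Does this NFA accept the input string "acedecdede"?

Answer: ACCEPT

Steps:
start: ε-closure({0}) = {0,2,4,8}
'a' @ 1: {5,6}
'c' @ 2: {1,3,4,7,10,12}
'e' @ 3: {5,6}
'd' @ 4: {1,3,4,7,10,12}
'e' @ 5: {5,6}
'c' @ 6: {1,3,4,7,10,12}
'd' @ 7: {13,14}
'e' @ 8: {11,12,15}  (accept∈set)
'd' @ 9: {13,14}
'e' @ 10: {11,12,15}  (accept∈set)
end set {11,12,15} — state 11 in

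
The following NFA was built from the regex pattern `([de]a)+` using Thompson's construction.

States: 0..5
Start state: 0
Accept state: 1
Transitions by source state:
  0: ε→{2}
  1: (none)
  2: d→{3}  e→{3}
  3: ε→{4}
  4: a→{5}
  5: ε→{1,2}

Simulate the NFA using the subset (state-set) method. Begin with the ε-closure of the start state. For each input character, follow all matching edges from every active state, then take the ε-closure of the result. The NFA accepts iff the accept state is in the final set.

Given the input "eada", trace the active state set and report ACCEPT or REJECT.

Answer: ACCEPT

Trace:
S₀ = ε-closure({0}) = {0,2}
'e' @ 1: {3,4}
'a' @ 2: {1,2,5}  (accept∈set)
'd' @ 3: {3,4}
'a' @ 4: {1,2,5}  (accept∈set)
final: {1,2,5}; accept 1 in set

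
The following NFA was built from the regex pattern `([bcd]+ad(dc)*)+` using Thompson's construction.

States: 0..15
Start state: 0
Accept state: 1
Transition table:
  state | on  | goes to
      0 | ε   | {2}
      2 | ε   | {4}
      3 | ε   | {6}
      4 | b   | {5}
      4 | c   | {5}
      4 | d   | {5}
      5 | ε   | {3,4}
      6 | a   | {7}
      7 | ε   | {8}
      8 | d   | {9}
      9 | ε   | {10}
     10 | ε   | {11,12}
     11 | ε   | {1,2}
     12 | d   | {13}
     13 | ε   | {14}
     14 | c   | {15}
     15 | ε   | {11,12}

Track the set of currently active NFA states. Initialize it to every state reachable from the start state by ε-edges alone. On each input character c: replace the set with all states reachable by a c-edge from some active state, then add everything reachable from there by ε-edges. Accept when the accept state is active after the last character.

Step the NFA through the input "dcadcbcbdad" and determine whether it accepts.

Answer: ACCEPT

Trace:
initial (ε-close {0}): {0,2,4}
'd' @ 1: {3,4,5,6}
'c' @ 2: {3,4,5,6}
'a' @ 3: {7,8}
'd' @ 4: {1,2,4,9,10,11,12}  (accept∈set)
'c' @ 5: {3,4,5,6}
'b' @ 6: {3,4,5,6}
'c' @ 7: {3,4,5,6}
'b' @ 8: {3,4,5,6}
'd' @ 9: {3,4,5,6}
'a' @ 10: {7,8}
'd' @ 11: {1,2,4,9,10,11,12}  (accept∈set)
final: {1,2,4,9,10,11,12}; accept 1 in set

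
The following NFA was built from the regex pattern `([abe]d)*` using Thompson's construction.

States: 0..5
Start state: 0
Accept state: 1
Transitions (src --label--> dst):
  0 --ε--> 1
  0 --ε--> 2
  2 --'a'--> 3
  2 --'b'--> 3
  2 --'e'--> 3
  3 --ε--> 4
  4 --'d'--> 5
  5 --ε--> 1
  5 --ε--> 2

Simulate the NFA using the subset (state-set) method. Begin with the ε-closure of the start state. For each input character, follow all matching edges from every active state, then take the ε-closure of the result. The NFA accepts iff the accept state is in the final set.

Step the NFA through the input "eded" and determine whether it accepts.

S₀ = ε-closure({0}) = {0,1,2}
'e' @ 1: {3,4}
'd' @ 2: {1,2,5}  ✓accept
'e' @ 3: {3,4}
'd' @ 4: {1,2,5}  ✓accept
after full input: {1,2,5}  (accept=1 in)

Answer: ACCEPT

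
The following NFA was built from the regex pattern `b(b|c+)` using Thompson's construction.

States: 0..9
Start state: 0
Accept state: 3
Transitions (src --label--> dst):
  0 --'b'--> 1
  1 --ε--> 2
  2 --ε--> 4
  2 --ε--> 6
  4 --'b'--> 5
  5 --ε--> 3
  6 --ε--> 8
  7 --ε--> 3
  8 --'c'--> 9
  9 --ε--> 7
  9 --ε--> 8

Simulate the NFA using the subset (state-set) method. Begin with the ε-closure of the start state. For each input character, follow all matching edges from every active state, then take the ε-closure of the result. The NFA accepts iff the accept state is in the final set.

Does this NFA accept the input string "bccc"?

Answer: ACCEPT

Steps:
initial (ε-close {0}): {0}
'b' @ 1: {1,2,4,6,8}
'c' @ 2: {3,7,8,9}  ✓accept
'c' @ 3: {3,7,8,9}  ✓accept
'c' @ 4: {3,7,8,9}  ✓accept
after full input: {3,7,8,9}  (accept=3 in)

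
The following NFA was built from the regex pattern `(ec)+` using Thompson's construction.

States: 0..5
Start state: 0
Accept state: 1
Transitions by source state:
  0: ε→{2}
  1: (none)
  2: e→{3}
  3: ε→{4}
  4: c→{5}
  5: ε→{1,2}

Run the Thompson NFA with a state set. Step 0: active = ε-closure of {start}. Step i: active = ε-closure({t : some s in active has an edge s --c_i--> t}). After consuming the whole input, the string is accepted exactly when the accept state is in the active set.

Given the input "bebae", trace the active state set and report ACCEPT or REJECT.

initial (ε-close {0}): {0,2}
'b' @ 1: {}  — state set empty
rest 'ebae' ignored (set empty)
final: {}; accept 1 not in set

Answer: REJECT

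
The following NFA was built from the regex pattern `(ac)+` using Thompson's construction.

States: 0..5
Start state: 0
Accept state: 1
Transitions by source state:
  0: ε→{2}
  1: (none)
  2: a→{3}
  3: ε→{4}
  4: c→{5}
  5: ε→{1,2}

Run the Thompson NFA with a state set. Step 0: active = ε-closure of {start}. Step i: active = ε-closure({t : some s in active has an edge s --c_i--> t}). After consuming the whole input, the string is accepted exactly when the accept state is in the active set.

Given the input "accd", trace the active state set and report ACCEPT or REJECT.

Answer: REJECT

Derivation:
S₀ = ε-closure({0}) = {0,2}
'a' @ 1: {3,4}
'c' @ 2: {1,2,5}  (accept∈set)
'c' @ 3: {}  — dead — no transitions
rest 'd' ignored (set empty)
final: {}; accept 1 not in set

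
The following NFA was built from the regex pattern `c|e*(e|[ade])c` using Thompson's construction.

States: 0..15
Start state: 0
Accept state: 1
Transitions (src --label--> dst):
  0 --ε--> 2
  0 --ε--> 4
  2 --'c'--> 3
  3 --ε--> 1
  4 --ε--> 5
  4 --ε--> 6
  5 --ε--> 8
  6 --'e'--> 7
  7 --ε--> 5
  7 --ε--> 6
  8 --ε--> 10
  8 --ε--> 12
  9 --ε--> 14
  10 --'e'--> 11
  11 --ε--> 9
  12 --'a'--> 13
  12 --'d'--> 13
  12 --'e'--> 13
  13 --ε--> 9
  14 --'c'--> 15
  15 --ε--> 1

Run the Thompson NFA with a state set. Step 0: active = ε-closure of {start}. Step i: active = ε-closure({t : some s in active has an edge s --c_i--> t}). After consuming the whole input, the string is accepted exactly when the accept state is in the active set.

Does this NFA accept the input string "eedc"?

initial (ε-close {0}): {0,2,4,5,6,8,10,12}
'e' @ 1: {5,6,7,8,9,10,11,12,13,14}
'e' @ 2: {5,6,7,8,9,10,11,12,13,14}
'd' @ 3: {9,13,14}
'c' @ 4: {1,15}  [accepting]
final: {1,15}; accept 1 in set

Answer: ACCEPT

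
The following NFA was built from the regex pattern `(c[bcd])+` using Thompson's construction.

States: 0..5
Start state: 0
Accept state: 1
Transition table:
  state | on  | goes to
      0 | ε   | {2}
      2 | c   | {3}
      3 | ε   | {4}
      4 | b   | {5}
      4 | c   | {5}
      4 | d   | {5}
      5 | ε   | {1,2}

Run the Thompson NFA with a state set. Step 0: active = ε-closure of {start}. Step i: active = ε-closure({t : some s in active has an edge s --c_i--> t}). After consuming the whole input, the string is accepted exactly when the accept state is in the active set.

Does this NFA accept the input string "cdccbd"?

Answer: REJECT

Trace:
initial (ε-close {0}): {0,2}
'c' @ 1: {3,4}
'd' @ 2: {1,2,5}  (accept∈set)
'c' @ 3: {3,4}
'c' @ 4: {1,2,5}  (accept∈set)
'b' @ 5: {}  — state set empty
rest 'd' ignored (set empty)
final: {}; accept 1 not in set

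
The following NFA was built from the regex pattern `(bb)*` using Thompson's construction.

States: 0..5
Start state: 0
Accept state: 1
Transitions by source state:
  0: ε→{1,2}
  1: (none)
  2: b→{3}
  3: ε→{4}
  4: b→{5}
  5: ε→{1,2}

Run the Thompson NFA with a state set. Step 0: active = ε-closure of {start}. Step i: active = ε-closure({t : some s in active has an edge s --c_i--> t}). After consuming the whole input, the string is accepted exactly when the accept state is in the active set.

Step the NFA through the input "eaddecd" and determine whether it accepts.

initial (ε-close {0}): {0,1,2}
'e' @ 1: {}  — dead — no transitions
rest 'addecd' ignored (set empty)
after full input: {}  (accept=1 not in)

Answer: REJECT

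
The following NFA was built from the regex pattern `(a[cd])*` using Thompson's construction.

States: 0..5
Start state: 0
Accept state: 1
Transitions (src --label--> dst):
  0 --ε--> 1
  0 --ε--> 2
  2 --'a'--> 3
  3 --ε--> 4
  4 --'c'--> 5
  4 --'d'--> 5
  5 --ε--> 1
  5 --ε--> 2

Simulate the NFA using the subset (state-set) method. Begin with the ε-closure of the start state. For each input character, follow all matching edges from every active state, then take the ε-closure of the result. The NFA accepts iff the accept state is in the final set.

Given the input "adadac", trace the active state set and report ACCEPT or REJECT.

S₀ = ε-closure({0}) = {0,1,2}
'a' @ 1: {3,4}
'd' @ 2: {1,2,5}  (accept∈set)
'a' @ 3: {3,4}
'd' @ 4: {1,2,5}  (accept∈set)
'a' @ 5: {3,4}
'c' @ 6: {1,2,5}  (accept∈set)
end set {1,2,5} — state 1 in

Answer: ACCEPT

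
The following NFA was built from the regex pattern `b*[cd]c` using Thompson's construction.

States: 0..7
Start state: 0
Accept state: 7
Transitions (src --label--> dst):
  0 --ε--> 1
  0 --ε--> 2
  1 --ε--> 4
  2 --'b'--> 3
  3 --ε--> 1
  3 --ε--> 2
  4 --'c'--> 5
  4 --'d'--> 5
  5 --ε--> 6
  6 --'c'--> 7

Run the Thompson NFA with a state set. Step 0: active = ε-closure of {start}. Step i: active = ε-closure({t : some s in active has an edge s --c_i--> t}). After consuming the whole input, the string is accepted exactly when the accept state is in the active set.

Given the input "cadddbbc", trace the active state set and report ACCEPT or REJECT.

start: ε-closure({0}) = {0,1,2,4}
'c' @ 1: {5,6}
'a' @ 2: {}  — state set empty
rest 'dddbbc' ignored (set empty)
after full input: {}  (accept=7 not in)

Answer: REJECT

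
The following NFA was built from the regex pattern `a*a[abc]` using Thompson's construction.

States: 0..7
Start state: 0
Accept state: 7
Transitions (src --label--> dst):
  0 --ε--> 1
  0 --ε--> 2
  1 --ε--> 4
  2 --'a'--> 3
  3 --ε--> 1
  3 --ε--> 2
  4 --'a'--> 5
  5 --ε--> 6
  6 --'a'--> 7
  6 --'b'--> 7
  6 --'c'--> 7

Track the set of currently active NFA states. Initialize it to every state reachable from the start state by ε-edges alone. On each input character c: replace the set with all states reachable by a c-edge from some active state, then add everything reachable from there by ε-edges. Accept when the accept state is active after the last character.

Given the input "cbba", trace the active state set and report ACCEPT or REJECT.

start: ε-closure({0}) = {0,1,2,4}
'c' @ 1: {}  — no active states
rest 'bba' ignored (set empty)
final: {}; accept 7 not in set

Answer: REJECT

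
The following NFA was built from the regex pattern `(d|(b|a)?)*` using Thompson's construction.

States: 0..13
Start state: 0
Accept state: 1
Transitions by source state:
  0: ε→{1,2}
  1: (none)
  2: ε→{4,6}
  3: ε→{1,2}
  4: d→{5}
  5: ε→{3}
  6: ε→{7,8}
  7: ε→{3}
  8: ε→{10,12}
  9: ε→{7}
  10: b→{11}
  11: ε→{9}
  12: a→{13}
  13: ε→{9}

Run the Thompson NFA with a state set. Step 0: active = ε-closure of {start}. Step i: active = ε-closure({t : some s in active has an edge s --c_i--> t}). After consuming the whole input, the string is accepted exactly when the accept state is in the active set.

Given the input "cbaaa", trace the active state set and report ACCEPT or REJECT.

Answer: REJECT

Derivation:
initial (ε-close {0}): {0,1,2,3,4,6,7,8,10,12}
'c' @ 1: {}  — no active states
rest 'baaa' ignored (set empty)
end set {} — state 1 not in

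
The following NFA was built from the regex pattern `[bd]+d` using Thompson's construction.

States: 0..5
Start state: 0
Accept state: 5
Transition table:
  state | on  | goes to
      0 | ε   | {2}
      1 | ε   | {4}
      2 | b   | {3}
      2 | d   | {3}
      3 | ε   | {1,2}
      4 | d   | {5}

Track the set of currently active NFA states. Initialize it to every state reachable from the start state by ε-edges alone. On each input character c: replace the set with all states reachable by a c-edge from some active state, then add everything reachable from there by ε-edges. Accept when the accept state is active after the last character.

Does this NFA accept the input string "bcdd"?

initial (ε-close {0}): {0,2}
'b' @ 1: {1,2,3,4}
'c' @ 2: {}  — dead — no transitions
rest 'dd' ignored (set empty)
final: {}; accept 5 not in set

Answer: REJECT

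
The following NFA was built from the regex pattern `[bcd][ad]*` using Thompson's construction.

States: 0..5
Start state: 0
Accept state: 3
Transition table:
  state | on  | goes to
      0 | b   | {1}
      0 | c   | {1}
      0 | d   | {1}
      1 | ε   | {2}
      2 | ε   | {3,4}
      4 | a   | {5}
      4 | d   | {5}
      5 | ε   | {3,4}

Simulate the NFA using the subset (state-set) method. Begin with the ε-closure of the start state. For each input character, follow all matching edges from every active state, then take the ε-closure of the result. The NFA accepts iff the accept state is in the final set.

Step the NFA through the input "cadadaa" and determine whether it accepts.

Answer: ACCEPT

Derivation:
initial (ε-close {0}): {0}
'c' @ 1: {1,2,3,4}  (accept∈set)
'a' @ 2: {3,4,5}  (accept∈set)
'd' @ 3: {3,4,5}  (accept∈set)
'a' @ 4: {3,4,5}  (accept∈set)
'd' @ 5: {3,4,5}  (accept∈set)
'a' @ 6: {3,4,5}  (accept∈set)
'a' @ 7: {3,4,5}  (accept∈set)
end set {3,4,5} — state 3 in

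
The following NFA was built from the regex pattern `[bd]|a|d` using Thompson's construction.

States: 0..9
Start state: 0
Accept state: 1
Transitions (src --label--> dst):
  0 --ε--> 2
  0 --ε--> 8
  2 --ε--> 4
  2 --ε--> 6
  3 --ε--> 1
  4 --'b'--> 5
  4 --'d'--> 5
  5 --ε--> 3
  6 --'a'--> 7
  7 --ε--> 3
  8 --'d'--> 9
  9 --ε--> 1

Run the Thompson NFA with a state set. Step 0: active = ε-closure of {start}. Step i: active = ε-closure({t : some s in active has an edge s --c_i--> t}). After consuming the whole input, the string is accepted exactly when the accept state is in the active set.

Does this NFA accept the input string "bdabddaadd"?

Answer: REJECT

Trace:
initial (ε-close {0}): {0,2,4,6,8}
'b' @ 1: {1,3,5}  ✓accept
'd' @ 2: {}  — dead — no transitions
rest 'abddaadd' ignored (set empty)
final: {}; accept 1 not in set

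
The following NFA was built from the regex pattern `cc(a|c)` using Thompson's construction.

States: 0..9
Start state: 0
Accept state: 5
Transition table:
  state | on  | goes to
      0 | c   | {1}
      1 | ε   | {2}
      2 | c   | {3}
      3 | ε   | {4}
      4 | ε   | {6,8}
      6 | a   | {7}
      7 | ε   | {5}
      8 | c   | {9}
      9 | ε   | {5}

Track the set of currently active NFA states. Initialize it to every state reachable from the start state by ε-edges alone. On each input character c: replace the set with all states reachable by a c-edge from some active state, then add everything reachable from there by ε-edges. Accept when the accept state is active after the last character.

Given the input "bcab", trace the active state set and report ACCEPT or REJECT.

start: ε-closure({0}) = {0}
'b' @ 1: {}  — state set empty
rest 'cab' ignored (set empty)
end set {} — state 5 not in

Answer: REJECT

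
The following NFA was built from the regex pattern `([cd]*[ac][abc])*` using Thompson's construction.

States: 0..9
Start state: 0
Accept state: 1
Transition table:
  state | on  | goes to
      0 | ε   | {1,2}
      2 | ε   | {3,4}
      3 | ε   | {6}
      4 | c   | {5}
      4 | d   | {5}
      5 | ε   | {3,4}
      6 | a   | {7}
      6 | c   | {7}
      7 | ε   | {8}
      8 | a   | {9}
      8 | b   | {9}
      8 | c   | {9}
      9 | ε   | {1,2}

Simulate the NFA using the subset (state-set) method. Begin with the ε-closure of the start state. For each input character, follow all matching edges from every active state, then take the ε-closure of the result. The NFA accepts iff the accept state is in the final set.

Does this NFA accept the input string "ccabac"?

Answer: ACCEPT

Derivation:
initial (ε-close {0}): {0,1,2,3,4,6}
'c' @ 1: {3,4,5,6,7,8}
'c' @ 2: {1,2,3,4,5,6,7,8,9}  [accepting]
'a' @ 3: {1,2,3,4,6,7,8,9}  [accepting]
'b' @ 4: {1,2,3,4,6,9}  [accepting]
'a' @ 5: {7,8}
'c' @ 6: {1,2,3,4,6,9}  [accepting]
after full input: {1,2,3,4,6,9}  (accept=1 in)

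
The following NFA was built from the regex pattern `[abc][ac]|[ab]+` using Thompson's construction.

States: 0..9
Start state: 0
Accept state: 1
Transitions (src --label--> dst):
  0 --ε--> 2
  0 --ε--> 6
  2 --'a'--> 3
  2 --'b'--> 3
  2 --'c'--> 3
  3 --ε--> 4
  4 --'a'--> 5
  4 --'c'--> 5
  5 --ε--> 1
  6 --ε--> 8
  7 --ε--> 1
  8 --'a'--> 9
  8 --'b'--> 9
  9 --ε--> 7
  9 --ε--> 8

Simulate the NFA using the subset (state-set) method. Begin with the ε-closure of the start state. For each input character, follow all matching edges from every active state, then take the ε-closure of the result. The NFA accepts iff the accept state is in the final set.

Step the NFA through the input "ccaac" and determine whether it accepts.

S₀ = ε-closure({0}) = {0,2,6,8}
'c' @ 1: {3,4}
'c' @ 2: {1,5}  [accepting]
'a' @ 3: {}  — dead — no transitions
rest 'ac' ignored (set empty)
final: {}; accept 1 not in set

Answer: REJECT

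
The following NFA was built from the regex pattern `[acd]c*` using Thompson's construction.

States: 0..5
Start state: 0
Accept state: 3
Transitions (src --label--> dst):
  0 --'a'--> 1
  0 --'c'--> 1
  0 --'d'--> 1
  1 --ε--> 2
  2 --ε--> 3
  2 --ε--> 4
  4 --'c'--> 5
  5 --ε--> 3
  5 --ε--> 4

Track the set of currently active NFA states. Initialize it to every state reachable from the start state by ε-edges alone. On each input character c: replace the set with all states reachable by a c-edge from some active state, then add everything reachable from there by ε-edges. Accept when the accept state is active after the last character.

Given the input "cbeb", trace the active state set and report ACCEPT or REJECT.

Answer: REJECT

Trace:
start: ε-closure({0}) = {0}
'c' @ 1: {1,2,3,4}  (accept∈set)
'b' @ 2: {}  — dead — no transitions
rest 'eb' ignored (set empty)
after full input: {}  (accept=3 not in)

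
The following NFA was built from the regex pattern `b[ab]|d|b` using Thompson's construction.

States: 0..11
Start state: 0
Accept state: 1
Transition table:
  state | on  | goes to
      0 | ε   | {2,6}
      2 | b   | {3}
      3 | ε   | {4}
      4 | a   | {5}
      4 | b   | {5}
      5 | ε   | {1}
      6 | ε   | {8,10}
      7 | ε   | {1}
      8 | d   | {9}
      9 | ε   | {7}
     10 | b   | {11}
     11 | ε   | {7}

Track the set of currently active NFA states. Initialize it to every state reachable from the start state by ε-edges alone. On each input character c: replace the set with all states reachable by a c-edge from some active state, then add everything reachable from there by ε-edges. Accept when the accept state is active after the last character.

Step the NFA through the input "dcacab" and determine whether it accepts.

Answer: REJECT

Trace:
S₀ = ε-closure({0}) = {0,2,6,8,10}
'd' @ 1: {1,7,9}  ✓accept
'c' @ 2: {}  — state set empty
rest 'acab' ignored (set empty)
end set {} — state 1 not in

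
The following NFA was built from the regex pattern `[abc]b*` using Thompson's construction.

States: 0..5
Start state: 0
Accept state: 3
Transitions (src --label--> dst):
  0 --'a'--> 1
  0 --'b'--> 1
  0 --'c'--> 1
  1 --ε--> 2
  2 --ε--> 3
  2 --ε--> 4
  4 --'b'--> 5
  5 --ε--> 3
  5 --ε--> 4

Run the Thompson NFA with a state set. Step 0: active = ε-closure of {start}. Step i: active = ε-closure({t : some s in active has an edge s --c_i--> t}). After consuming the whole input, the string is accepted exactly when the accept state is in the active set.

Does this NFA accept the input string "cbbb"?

Answer: ACCEPT

Steps:
initial (ε-close {0}): {0}
'c' @ 1: {1,2,3,4}  ✓accept
'b' @ 2: {3,4,5}  ✓accept
'b' @ 3: {3,4,5}  ✓accept
'b' @ 4: {3,4,5}  ✓accept
after full input: {3,4,5}  (accept=3 in)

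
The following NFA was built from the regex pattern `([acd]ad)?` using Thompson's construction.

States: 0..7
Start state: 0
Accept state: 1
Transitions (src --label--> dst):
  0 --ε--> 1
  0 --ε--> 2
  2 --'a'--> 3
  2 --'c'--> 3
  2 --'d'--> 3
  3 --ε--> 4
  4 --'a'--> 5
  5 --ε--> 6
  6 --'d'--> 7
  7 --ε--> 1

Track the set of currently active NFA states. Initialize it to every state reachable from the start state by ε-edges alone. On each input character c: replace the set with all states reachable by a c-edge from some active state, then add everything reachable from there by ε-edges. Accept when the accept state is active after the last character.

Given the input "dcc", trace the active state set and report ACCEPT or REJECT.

Answer: REJECT

Trace:
S₀ = ε-closure({0}) = {0,1,2}
'd' @ 1: {3,4}
'c' @ 2: {}  — dead — no transitions
rest 'c' ignored (set empty)
end set {} — state 1 not in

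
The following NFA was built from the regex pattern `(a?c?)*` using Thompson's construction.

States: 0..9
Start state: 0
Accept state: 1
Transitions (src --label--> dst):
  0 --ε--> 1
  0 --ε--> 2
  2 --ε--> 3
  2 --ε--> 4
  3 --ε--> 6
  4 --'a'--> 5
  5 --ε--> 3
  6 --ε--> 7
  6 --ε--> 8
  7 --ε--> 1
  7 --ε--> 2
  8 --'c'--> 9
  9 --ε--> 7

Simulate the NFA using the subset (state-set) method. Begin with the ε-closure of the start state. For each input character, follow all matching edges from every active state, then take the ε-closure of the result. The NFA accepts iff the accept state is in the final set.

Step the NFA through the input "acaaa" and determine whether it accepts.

Answer: ACCEPT

Trace:
S₀ = ε-closure({0}) = {0,1,2,3,4,6,7,8}
'a' @ 1: {1,2,3,4,5,6,7,8}  ✓accept
'c' @ 2: {1,2,3,4,6,7,8,9}  ✓accept
'a' @ 3: {1,2,3,4,5,6,7,8}  ✓accept
'a' @ 4: {1,2,3,4,5,6,7,8}  ✓accept
'a' @ 5: {1,2,3,4,5,6,7,8}  ✓accept
end set {1,2,3,4,5,6,7,8} — state 1 in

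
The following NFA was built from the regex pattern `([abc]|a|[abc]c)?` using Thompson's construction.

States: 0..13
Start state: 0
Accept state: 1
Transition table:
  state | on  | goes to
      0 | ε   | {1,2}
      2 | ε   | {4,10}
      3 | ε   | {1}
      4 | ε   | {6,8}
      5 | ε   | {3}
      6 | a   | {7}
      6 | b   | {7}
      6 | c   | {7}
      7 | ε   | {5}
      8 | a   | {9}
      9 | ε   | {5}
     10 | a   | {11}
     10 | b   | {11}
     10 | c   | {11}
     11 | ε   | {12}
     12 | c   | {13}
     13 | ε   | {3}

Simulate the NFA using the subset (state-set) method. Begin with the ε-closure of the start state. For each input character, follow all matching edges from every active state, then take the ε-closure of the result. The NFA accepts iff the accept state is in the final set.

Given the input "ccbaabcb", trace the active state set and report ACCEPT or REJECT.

Answer: REJECT

Trace:
start: ε-closure({0}) = {0,1,2,4,6,8,10}
'c' @ 1: {1,3,5,7,11,12}  ✓accept
'c' @ 2: {1,3,13}  ✓accept
'b' @ 3: {}  — dead — no transitions
rest 'aabcb' ignored (set empty)
final: {}; accept 1 not in set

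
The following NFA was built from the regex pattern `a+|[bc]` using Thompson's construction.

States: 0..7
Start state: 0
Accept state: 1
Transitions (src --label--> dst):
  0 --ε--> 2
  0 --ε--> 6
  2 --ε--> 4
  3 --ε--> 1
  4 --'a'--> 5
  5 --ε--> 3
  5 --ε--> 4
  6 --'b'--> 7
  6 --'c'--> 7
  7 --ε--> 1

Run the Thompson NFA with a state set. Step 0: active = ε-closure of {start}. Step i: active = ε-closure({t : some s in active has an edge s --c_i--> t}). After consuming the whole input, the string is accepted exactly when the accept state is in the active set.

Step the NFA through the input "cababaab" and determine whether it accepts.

Answer: REJECT

Trace:
S₀ = ε-closure({0}) = {0,2,4,6}
'c' @ 1: {1,7}  ✓accept
'a' @ 2: {}  — dead — no transitions
rest 'babaab' ignored (set empty)
after full input: {}  (accept=1 not in)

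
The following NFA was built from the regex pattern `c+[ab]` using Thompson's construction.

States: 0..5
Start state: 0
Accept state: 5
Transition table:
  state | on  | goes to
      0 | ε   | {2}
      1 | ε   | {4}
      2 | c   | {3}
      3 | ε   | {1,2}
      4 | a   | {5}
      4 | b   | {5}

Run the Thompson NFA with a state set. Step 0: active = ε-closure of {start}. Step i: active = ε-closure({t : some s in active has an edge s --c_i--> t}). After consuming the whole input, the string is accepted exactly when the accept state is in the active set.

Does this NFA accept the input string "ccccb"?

Answer: ACCEPT

Steps:
S₀ = ε-closure({0}) = {0,2}
'c' @ 1: {1,2,3,4}
'c' @ 2: {1,2,3,4}
'c' @ 3: {1,2,3,4}
'c' @ 4: {1,2,3,4}
'b' @ 5: {5}  ✓accept
final: {5}; accept 5 in set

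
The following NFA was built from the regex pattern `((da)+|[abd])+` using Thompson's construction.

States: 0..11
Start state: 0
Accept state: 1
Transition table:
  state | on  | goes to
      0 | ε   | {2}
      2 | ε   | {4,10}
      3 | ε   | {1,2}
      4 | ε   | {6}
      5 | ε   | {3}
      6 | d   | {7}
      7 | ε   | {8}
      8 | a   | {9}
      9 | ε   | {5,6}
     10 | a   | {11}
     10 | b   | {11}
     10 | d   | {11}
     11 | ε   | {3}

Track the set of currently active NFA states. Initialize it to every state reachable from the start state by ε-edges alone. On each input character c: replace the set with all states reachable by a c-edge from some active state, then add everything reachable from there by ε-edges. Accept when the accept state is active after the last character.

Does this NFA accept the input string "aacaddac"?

Answer: REJECT

Derivation:
S₀ = ε-closure({0}) = {0,2,4,6,10}
'a' @ 1: {1,2,3,4,6,10,11}  [accepting]
'a' @ 2: {1,2,3,4,6,10,11}  [accepting]
'c' @ 3: {}  — dead — no transitions
rest 'addac' ignored (set empty)
end set {} — state 1 not in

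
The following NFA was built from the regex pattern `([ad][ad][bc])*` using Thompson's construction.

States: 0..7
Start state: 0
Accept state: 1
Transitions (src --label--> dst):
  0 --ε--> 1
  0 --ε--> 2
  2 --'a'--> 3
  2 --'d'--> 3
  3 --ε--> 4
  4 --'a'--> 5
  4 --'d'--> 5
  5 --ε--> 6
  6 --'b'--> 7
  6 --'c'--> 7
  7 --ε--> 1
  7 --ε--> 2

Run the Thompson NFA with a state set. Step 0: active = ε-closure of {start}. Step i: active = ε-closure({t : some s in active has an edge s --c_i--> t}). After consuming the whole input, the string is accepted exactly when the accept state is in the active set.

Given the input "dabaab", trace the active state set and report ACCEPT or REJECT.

Answer: ACCEPT

Derivation:
start: ε-closure({0}) = {0,1,2}
'd' @ 1: {3,4}
'a' @ 2: {5,6}
'b' @ 3: {1,2,7}  [accepting]
'a' @ 4: {3,4}
'a' @ 5: {5,6}
'b' @ 6: {1,2,7}  [accepting]
final: {1,2,7}; accept 1 in set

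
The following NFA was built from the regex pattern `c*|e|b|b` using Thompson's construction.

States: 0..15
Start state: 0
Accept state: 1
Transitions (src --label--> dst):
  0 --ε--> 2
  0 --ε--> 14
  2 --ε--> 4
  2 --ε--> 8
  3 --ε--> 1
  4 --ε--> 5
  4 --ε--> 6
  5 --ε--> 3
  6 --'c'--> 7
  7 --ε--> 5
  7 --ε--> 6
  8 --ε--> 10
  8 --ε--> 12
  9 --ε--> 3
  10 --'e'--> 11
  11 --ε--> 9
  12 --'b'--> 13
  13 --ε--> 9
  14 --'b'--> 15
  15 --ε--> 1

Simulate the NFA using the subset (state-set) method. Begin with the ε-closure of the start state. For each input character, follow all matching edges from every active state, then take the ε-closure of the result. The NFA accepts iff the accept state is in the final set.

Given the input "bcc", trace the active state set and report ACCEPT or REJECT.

Answer: REJECT

Steps:
start: ε-closure({0}) = {0,1,2,3,4,5,6,8,10,12,14}
'b' @ 1: {1,3,9,13,15}  ✓accept
'c' @ 2: {}  — dead — no transitions
rest 'c' ignored (set empty)
after full input: {}  (accept=1 not in)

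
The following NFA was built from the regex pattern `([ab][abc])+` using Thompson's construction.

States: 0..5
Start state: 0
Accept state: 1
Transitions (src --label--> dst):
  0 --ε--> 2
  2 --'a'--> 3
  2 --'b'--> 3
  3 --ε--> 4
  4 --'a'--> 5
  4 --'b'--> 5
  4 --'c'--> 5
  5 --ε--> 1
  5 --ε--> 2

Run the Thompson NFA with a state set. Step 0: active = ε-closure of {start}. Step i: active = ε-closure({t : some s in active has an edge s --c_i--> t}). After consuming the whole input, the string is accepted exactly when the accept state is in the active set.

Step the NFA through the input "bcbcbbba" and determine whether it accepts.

initial (ε-close {0}): {0,2}
'b' @ 1: {3,4}
'c' @ 2: {1,2,5}  (accept∈set)
'b' @ 3: {3,4}
'c' @ 4: {1,2,5}  (accept∈set)
'b' @ 5: {3,4}
'b' @ 6: {1,2,5}  (accept∈set)
'b' @ 7: {3,4}
'a' @ 8: {1,2,5}  (accept∈set)
end set {1,2,5} — state 1 in

Answer: ACCEPT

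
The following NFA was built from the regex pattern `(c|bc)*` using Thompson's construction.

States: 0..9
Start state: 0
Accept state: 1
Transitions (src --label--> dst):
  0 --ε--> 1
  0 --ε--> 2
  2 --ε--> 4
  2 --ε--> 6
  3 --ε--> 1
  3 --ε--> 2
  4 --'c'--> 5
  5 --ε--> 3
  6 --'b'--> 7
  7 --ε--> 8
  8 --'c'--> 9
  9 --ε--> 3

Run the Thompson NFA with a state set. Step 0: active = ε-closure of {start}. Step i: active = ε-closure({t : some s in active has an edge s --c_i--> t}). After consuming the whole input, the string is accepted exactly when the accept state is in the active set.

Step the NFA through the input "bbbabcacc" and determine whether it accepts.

Answer: REJECT

Trace:
S₀ = ε-closure({0}) = {0,1,2,4,6}
'b' @ 1: {7,8}
'b' @ 2: {}  — dead — no transitions
rest 'babcacc' ignored (set empty)
after full input: {}  (accept=1 not in)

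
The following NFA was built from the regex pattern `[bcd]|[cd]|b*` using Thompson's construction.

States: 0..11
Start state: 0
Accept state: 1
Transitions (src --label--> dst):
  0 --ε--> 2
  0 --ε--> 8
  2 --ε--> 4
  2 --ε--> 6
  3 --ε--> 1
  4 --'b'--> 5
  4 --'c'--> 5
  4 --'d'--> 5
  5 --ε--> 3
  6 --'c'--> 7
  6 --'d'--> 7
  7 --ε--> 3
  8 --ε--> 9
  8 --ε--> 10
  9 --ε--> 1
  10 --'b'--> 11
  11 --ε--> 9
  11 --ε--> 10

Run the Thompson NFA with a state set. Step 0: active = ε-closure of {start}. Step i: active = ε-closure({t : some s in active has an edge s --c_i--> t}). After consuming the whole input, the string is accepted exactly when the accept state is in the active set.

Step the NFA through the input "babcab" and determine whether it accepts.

S₀ = ε-closure({0}) = {0,1,2,4,6,8,9,10}
'b' @ 1: {1,3,5,9,10,11}  ✓accept
'a' @ 2: {}  — no active states
rest 'bcab' ignored (set empty)
end set {} — state 1 not in

Answer: REJECT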